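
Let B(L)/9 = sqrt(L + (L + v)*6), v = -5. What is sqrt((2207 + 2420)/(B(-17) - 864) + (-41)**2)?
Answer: sqrt((1447757 - 15129*I*sqrt(149))/(96 - I*sqrt(149)))/3 ≈ 40.936 - 0.0081848*I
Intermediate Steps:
B(L) = 9*sqrt(-30 + 7*L) (B(L) = 9*sqrt(L + (L - 5)*6) = 9*sqrt(L + (-5 + L)*6) = 9*sqrt(L + (-30 + 6*L)) = 9*sqrt(-30 + 7*L))
sqrt((2207 + 2420)/(B(-17) - 864) + (-41)**2) = sqrt((2207 + 2420)/(9*sqrt(-30 + 7*(-17)) - 864) + (-41)**2) = sqrt(4627/(9*sqrt(-30 - 119) - 864) + 1681) = sqrt(4627/(9*sqrt(-149) - 864) + 1681) = sqrt(4627/(9*(I*sqrt(149)) - 864) + 1681) = sqrt(4627/(9*I*sqrt(149) - 864) + 1681) = sqrt(4627/(-864 + 9*I*sqrt(149)) + 1681) = sqrt(1681 + 4627/(-864 + 9*I*sqrt(149)))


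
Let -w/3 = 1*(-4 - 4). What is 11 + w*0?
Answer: 11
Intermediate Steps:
w = 24 (w = -3*(-4 - 4) = -3*(-8) = 24)
11 + w*0 = 11 + 24*0 = 11 + 0 = 11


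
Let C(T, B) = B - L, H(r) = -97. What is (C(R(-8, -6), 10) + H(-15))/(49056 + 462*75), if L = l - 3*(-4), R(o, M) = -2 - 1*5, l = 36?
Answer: -45/27902 ≈ -0.0016128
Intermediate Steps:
R(o, M) = -7 (R(o, M) = -2 - 5 = -7)
L = 48 (L = 36 - 3*(-4) = 36 - 1*(-12) = 36 + 12 = 48)
C(T, B) = -48 + B (C(T, B) = B - 1*48 = B - 48 = -48 + B)
(C(R(-8, -6), 10) + H(-15))/(49056 + 462*75) = ((-48 + 10) - 97)/(49056 + 462*75) = (-38 - 97)/(49056 + 34650) = -135/83706 = -135*1/83706 = -45/27902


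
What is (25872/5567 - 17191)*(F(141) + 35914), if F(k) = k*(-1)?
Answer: -3422632751525/5567 ≈ -6.1481e+8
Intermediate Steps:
F(k) = -k
(25872/5567 - 17191)*(F(141) + 35914) = (25872/5567 - 17191)*(-1*141 + 35914) = (25872*(1/5567) - 17191)*(-141 + 35914) = (25872/5567 - 17191)*35773 = -95676425/5567*35773 = -3422632751525/5567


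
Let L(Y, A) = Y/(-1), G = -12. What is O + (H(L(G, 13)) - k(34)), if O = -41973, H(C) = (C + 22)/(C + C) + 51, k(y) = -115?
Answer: -501667/12 ≈ -41806.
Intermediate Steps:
L(Y, A) = -Y (L(Y, A) = Y*(-1) = -Y)
H(C) = 51 + (22 + C)/(2*C) (H(C) = (22 + C)/((2*C)) + 51 = (22 + C)*(1/(2*C)) + 51 = (22 + C)/(2*C) + 51 = 51 + (22 + C)/(2*C))
O + (H(L(G, 13)) - k(34)) = -41973 + ((103/2 + 11/((-1*(-12)))) - 1*(-115)) = -41973 + ((103/2 + 11/12) + 115) = -41973 + (629/12 + 115) = -41973 + 2009/12 = -501667/12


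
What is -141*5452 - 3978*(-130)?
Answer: -251592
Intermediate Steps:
-141*5452 - 3978*(-130) = -768732 - 1*(-517140) = -768732 + 517140 = -251592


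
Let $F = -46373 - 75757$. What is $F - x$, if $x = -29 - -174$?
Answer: $-122275$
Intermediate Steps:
$F = -122130$ ($F = -46373 + \left(-113274 + 37517\right) = -46373 - 75757 = -122130$)
$x = 145$ ($x = -29 + 174 = 145$)
$F - x = -122130 - 145 = -122275$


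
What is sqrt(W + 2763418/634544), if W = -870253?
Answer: I*sqrt(21900138278391026)/158636 ≈ 932.87*I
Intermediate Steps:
sqrt(W + 2763418/634544) = sqrt(-870253 + 2763418/634544) = sqrt(-870253 + 2763418*(1/634544)) = sqrt(-870253 + 1381709/317272) = sqrt(-276105528107/317272) = I*sqrt(21900138278391026)/158636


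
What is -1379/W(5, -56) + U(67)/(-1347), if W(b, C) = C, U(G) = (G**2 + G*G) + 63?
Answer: 193031/10776 ≈ 17.913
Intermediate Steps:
U(G) = 63 + 2*G**2 (U(G) = (G**2 + G**2) + 63 = 2*G**2 + 63 = 63 + 2*G**2)
-1379/W(5, -56) + U(67)/(-1347) = -1379/(-56) + (63 + 2*67**2)/(-1347) = -1379*(-1/56) + (63 + 2*4489)*(-1/1347) = 197/8 + (63 + 8978)*(-1/1347) = 197/8 + 9041*(-1/1347) = 197/8 - 9041/1347 = 193031/10776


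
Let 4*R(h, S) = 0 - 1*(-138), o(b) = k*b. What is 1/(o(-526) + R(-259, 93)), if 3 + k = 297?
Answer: -2/309219 ≈ -6.4679e-6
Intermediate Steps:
k = 294 (k = -3 + 297 = 294)
o(b) = 294*b
R(h, S) = 69/2 (R(h, S) = (0 - 1*(-138))/4 = (0 + 138)/4 = (¼)*138 = 69/2)
1/(o(-526) + R(-259, 93)) = 1/(294*(-526) + 69/2) = 1/(-154644 + 69/2) = 1/(-309219/2) = -2/309219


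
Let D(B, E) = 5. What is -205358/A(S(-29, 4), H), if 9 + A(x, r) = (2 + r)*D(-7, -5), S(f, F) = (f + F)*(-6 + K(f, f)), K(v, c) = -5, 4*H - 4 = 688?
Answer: -102679/433 ≈ -237.13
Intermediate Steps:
H = 173 (H = 1 + (¼)*688 = 1 + 172 = 173)
S(f, F) = -11*F - 11*f (S(f, F) = (f + F)*(-6 - 5) = (F + f)*(-11) = -11*F - 11*f)
A(x, r) = 1 + 5*r (A(x, r) = -9 + (2 + r)*5 = -9 + (10 + 5*r) = 1 + 5*r)
-205358/A(S(-29, 4), H) = -205358/(1 + 5*173) = -205358/(1 + 865) = -205358/866 = -205358*1/866 = -102679/433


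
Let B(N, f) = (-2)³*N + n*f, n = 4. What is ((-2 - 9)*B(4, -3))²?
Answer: 234256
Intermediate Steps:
B(N, f) = -8*N + 4*f (B(N, f) = (-2)³*N + 4*f = -8*N + 4*f)
((-2 - 9)*B(4, -3))² = ((-2 - 9)*(-8*4 + 4*(-3)))² = (-11*(-32 - 12))² = (-11*(-44))² = 484² = 234256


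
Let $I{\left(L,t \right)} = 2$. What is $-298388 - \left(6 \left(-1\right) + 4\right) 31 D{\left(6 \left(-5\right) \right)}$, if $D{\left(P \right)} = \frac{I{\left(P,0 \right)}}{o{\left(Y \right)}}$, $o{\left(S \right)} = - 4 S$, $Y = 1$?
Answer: $-298419$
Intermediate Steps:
$D{\left(P \right)} = - \frac{1}{2}$ ($D{\left(P \right)} = \frac{2}{\left(-4\right) 1} = \frac{2}{-4} = 2 \left(- \frac{1}{4}\right) = - \frac{1}{2}$)
$-298388 - \left(6 \left(-1\right) + 4\right) 31 D{\left(6 \left(-5\right) \right)} = -298388 - \left(6 \left(-1\right) + 4\right) 31 \left(- \frac{1}{2}\right) = -298388 - \left(-6 + 4\right) 31 \left(- \frac{1}{2}\right) = -298388 - \left(-2\right) 31 \left(- \frac{1}{2}\right) = -298388 - \left(-62\right) \left(- \frac{1}{2}\right) = -298388 - 31 = -298419$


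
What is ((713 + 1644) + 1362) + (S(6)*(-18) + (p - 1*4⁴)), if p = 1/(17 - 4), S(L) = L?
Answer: 43616/13 ≈ 3355.1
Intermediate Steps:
p = 1/13 ≈ 0.076923
((713 + 1644) + 1362) + (S(6)*(-18) + (p - 1*4⁴)) = ((713 + 1644) + 1362) + (6*(-18) + (1/13 - 1*4⁴)) = (2357 + 1362) + (-108 + (1/13 - 1*256)) = 3719 + (-108 + (1/13 - 256)) = 3719 + (-108 - 3327/13) = 3719 - 4731/13 = 43616/13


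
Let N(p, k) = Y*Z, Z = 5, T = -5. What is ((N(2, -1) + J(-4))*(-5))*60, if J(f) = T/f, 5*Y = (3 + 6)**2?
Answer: -24675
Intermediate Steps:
Y = 81/5 (Y = (3 + 6)**2/5 = (1/5)*9**2 = (1/5)*81 = 81/5 ≈ 16.200)
J(f) = -5/f
N(p, k) = 81 (N(p, k) = (81/5)*5 = 81)
((N(2, -1) + J(-4))*(-5))*60 = ((81 - 5/(-4))*(-5))*60 = ((81 - 5*(-1/4))*(-5))*60 = ((81 + 5/4)*(-5))*60 = ((329/4)*(-5))*60 = -1645/4*60 = -24675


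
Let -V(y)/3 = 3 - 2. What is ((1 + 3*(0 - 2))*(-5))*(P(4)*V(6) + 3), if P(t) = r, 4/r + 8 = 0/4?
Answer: 225/2 ≈ 112.50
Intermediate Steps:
r = -½ (r = 4/(-8 + 0/4) = 4/(-8 + 0*(¼)) = 4/(-8 + 0) = 4/(-8) = 4*(-⅛) = -½ ≈ -0.50000)
P(t) = -½
V(y) = -3 (V(y) = -3*(3 - 2) = -3*1 = -3)
((1 + 3*(0 - 2))*(-5))*(P(4)*V(6) + 3) = ((1 + 3*(0 - 2))*(-5))*(-½*(-3) + 3) = ((1 + 3*(-2))*(-5))*(3/2 + 3) = ((1 - 6)*(-5))*(9/2) = -5*(-5)*(9/2) = 25*(9/2) = 225/2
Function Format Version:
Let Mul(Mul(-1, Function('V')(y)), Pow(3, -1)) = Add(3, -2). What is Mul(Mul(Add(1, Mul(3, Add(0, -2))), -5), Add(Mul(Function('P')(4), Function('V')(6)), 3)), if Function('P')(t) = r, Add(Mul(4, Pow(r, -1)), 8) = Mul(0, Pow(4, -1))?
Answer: Rational(225, 2) ≈ 112.50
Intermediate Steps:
r = Rational(-1, 2) (r = Mul(4, Pow(Add(-8, Mul(0, Pow(4, -1))), -1)) = Mul(4, Pow(Add(-8, Mul(0, Rational(1, 4))), -1)) = Mul(4, Pow(Add(-8, 0), -1)) = Mul(4, Pow(-8, -1)) = Mul(4, Rational(-1, 8)) = Rational(-1, 2) ≈ -0.50000)
Function('P')(t) = Rational(-1, 2)
Function('V')(y) = -3 (Function('V')(y) = Mul(-3, Add(3, -2)) = Mul(-3, 1) = -3)
Mul(Mul(Add(1, Mul(3, Add(0, -2))), -5), Add(Mul(Function('P')(4), Function('V')(6)), 3)) = Mul(Mul(Add(1, Mul(3, Add(0, -2))), -5), Add(Mul(Rational(-1, 2), -3), 3)) = Mul(Mul(Add(1, Mul(3, -2)), -5), Add(Rational(3, 2), 3)) = Mul(Mul(Add(1, -6), -5), Rational(9, 2)) = Mul(Mul(-5, -5), Rational(9, 2)) = Mul(25, Rational(9, 2)) = Rational(225, 2)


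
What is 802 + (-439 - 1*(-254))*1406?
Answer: -259308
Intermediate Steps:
802 + (-439 - 1*(-254))*1406 = 802 + (-439 + 254)*1406 = 802 - 185*1406 = 802 - 260110 = -259308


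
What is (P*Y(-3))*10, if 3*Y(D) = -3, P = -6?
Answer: 60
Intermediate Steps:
Y(D) = -1 (Y(D) = (⅓)*(-3) = -1)
(P*Y(-3))*10 = -6*(-1)*10 = 6*10 = 60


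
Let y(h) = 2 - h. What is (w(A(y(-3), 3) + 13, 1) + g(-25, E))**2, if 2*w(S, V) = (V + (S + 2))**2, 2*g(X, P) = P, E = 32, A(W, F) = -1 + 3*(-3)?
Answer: 1156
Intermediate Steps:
A(W, F) = -10 (A(W, F) = -1 - 9 = -10)
g(X, P) = P/2
w(S, V) = (2 + S + V)**2/2 (w(S, V) = (V + (S + 2))**2/2 = (V + (2 + S))**2/2 = (2 + S + V)**2/2)
(w(A(y(-3), 3) + 13, 1) + g(-25, E))**2 = ((2 + (-10 + 13) + 1)**2/2 + (1/2)*32)**2 = ((2 + 3 + 1)**2/2 + 16)**2 = ((1/2)*6**2 + 16)**2 = ((1/2)*36 + 16)**2 = (18 + 16)**2 = 34**2 = 1156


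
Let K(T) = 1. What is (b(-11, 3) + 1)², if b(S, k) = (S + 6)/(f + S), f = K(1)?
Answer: 9/4 ≈ 2.2500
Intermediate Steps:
f = 1
b(S, k) = (6 + S)/(1 + S) (b(S, k) = (S + 6)/(1 + S) = (6 + S)/(1 + S))
(b(-11, 3) + 1)² = ((6 - 11)/(1 - 11) + 1)² = (-5/(-10) + 1)² = (-⅒*(-5) + 1)² = (½ + 1)² = (3/2)² = 9/4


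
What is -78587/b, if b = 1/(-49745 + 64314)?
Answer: -1144934003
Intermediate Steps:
b = 1/14569 ≈ 6.8639e-5
-78587/b = -78587/1/14569 = -78587*14569 = -1144934003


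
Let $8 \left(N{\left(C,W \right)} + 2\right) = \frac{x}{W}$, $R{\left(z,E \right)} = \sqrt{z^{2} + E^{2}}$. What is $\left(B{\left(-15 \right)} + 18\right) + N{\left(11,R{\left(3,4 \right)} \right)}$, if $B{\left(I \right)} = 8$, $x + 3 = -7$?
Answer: $\frac{95}{4} \approx 23.75$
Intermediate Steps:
$x = -10$ ($x = -3 - 7 = -10$)
$R{\left(z,E \right)} = \sqrt{E^{2} + z^{2}}$
$N{\left(C,W \right)} = -2 - \frac{5}{4 W}$ ($N{\left(C,W \right)} = -2 + \frac{\left(-10\right) \frac{1}{W}}{8} = -2 - \frac{5}{4 W}$)
$\left(B{\left(-15 \right)} + 18\right) + N{\left(11,R{\left(3,4 \right)} \right)} = \left(8 + 18\right) - \left(2 + \frac{5}{4 \sqrt{4^{2} + 3^{2}}}\right) = 26 - \left(2 + \frac{5}{4 \sqrt{16 + 9}}\right) = 26 - \left(2 + \frac{5}{4 \sqrt{25}}\right) = 26 - \left(2 + \frac{5}{4 \cdot 5}\right) = 26 - \frac{9}{4} = \frac{95}{4}$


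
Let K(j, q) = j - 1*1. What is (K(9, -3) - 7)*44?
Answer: 44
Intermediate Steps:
K(j, q) = -1 + j (K(j, q) = j - 1 = -1 + j)
(K(9, -3) - 7)*44 = ((-1 + 9) - 7)*44 = (8 - 7)*44 = 1*44 = 44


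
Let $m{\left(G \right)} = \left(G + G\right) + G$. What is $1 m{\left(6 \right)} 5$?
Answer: $90$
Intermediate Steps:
$m{\left(G \right)} = 3 G$ ($m{\left(G \right)} = 2 G + G = 3 G$)
$1 m{\left(6 \right)} 5 = 1 \cdot 3 \cdot 6 \cdot 5 = 1 \cdot 18 \cdot 5 = 18 \cdot 5 = 90$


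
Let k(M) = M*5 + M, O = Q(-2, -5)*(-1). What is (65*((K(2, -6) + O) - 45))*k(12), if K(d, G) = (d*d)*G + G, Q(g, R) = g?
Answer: -341640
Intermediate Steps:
O = 2 (O = -2*(-1) = 2)
K(d, G) = G + G*d² (K(d, G) = d²*G + G = G*d² + G = G + G*d²)
k(M) = 6*M (k(M) = 5*M + M = 6*M)
(65*((K(2, -6) + O) - 45))*k(12) = (65*((-6*(1 + 2²) + 2) - 45))*(6*12) = (65*((-6*(1 + 4) + 2) - 45))*72 = (65*((-6*5 + 2) - 45))*72 = (65*((-30 + 2) - 45))*72 = (65*(-28 - 45))*72 = (65*(-73))*72 = -4745*72 = -341640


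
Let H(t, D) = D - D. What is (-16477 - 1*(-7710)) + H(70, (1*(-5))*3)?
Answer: -8767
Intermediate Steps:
H(t, D) = 0
(-16477 - 1*(-7710)) + H(70, (1*(-5))*3) = (-16477 - 1*(-7710)) + 0 = (-16477 + 7710) + 0 = -8767 + 0 = -8767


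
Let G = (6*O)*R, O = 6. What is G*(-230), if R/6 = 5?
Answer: -248400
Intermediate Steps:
R = 30 (R = 6*5 = 30)
G = 1080 (G = (6*6)*30 = 36*30 = 1080)
G*(-230) = 1080*(-230) = -248400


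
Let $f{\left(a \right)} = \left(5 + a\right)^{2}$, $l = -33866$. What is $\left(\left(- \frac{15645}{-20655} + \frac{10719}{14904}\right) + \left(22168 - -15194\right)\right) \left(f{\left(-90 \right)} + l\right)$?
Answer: $- \frac{252202603819991}{253368} \approx -9.954 \cdot 10^{8}$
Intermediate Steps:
$\left(\left(- \frac{15645}{-20655} + \frac{10719}{14904}\right) + \left(22168 - -15194\right)\right) \left(f{\left(-90 \right)} + l\right) = \left(\left(- \frac{15645}{-20655} + \frac{10719}{14904}\right) + \left(22168 - -15194\right)\right) \left(\left(5 - 90\right)^{2} - 33866\right) = \left(\left(\left(-15645\right) \left(- \frac{1}{20655}\right) + 10719 \cdot \frac{1}{14904}\right) + \left(22168 + 15194\right)\right) \left(\left(-85\right)^{2} - 33866\right) = \left(\left(\frac{1043}{1377} + \frac{397}{552}\right) + 37362\right) \left(7225 - 33866\right) = \left(\frac{374135}{253368} + 37362\right) \left(-26641\right) = \frac{9466709351}{253368} \left(-26641\right) = - \frac{252202603819991}{253368}$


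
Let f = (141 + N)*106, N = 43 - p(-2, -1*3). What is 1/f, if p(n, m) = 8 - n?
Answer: 1/18444 ≈ 5.4218e-5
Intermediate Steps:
N = 33 (N = 43 - (8 - 1*(-2)) = 43 - (8 + 2) = 43 - 1*10 = 43 - 10 = 33)
f = 18444 (f = (141 + 33)*106 = 174*106 = 18444)
1/f = 1/18444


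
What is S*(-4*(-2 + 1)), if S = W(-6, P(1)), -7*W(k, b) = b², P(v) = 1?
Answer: -4/7 ≈ -0.57143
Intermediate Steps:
W(k, b) = -b²/7
S = -⅐ (S = -⅐*1² = -⅐*1 = -⅐ ≈ -0.14286)
S*(-4*(-2 + 1)) = -(-4)*(-2 + 1)/7 = -(-4)*(-1)/7 = -⅐*4 = -4/7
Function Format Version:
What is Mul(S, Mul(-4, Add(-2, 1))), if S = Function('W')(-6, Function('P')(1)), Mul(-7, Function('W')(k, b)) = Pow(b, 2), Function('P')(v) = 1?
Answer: Rational(-4, 7) ≈ -0.57143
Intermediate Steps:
Function('W')(k, b) = Mul(Rational(-1, 7), Pow(b, 2))
S = Rational(-1, 7) (S = Mul(Rational(-1, 7), Pow(1, 2)) = Mul(Rational(-1, 7), 1) = Rational(-1, 7) ≈ -0.14286)
Mul(S, Mul(-4, Add(-2, 1))) = Mul(Rational(-1, 7), Mul(-4, Add(-2, 1))) = Mul(Rational(-1, 7), Mul(-4, -1)) = Mul(Rational(-1, 7), 4) = Rational(-4, 7)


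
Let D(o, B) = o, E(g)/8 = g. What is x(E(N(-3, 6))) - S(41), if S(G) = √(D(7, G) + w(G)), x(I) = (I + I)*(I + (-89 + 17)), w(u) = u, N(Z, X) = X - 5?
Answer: -1024 - 4*√3 ≈ -1030.9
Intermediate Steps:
N(Z, X) = -5 + X
E(g) = 8*g
x(I) = 2*I*(-72 + I) (x(I) = (2*I)*(I - 72) = (2*I)*(-72 + I) = 2*I*(-72 + I))
S(G) = √(7 + G)
x(E(N(-3, 6))) - S(41) = 2*(8*(-5 + 6))*(-72 + 8*(-5 + 6)) - √(7 + 41) = 2*(8*1)*(-72 + 8*1) - √48 = 2*8*(-72 + 8) - 4*√3 = 2*8*(-64) - 4*√3 = -1024 - 4*√3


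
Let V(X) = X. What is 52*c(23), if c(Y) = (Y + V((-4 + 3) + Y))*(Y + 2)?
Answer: 58500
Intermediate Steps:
c(Y) = (-1 + 2*Y)*(2 + Y) (c(Y) = (Y + ((-4 + 3) + Y))*(Y + 2) = (Y + (-1 + Y))*(2 + Y) = (-1 + 2*Y)*(2 + Y))
52*c(23) = 52*(-2 + 2*23² + 3*23) = 52*(-2 + 2*529 + 69) = 52*(-2 + 1058 + 69) = 52*1125 = 58500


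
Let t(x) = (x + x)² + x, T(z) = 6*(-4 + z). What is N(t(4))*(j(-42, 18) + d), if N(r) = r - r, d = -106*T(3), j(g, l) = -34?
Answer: 0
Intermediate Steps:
T(z) = -24 + 6*z
d = 636 (d = -106*(-24 + 6*3) = -106*(-24 + 18) = -106*(-6) = 636)
t(x) = x + 4*x² (t(x) = (2*x)² + x = 4*x² + x = x + 4*x²)
N(r) = 0
N(t(4))*(j(-42, 18) + d) = 0*(-34 + 636) = 0*602 = 0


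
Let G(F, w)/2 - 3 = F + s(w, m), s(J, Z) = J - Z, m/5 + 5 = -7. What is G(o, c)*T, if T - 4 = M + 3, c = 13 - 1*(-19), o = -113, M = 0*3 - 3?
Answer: -144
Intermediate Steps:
m = -60 (m = -25 + 5*(-7) = -25 - 35 = -60)
M = -3 (M = 0 - 3 = -3)
c = 32 (c = 13 + 19 = 32)
G(F, w) = 126 + 2*F + 2*w (G(F, w) = 6 + 2*(F + (w - 1*(-60))) = 6 + 2*(F + (w + 60)) = 6 + 2*(F + (60 + w)) = 6 + 2*(60 + F + w) = 6 + (120 + 2*F + 2*w) = 126 + 2*F + 2*w)
T = 4 (T = 4 + (-3 + 3) = 4 + 0 = 4)
G(o, c)*T = (126 + 2*(-113) + 2*32)*4 = (126 - 226 + 64)*4 = -36*4 = -144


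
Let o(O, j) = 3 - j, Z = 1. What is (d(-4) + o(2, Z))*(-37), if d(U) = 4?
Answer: -222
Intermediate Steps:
(d(-4) + o(2, Z))*(-37) = (4 + (3 - 1*1))*(-37) = (4 + (3 - 1))*(-37) = (4 + 2)*(-37) = 6*(-37) = -222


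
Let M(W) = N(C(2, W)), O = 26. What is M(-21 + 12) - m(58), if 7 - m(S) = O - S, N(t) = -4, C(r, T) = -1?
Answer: -43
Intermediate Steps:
M(W) = -4
m(S) = -19 + S (m(S) = 7 - (26 - S) = 7 + (-26 + S) = -19 + S)
M(-21 + 12) - m(58) = -4 - (-19 + 58) = -4 - 1*39 = -4 - 39 = -43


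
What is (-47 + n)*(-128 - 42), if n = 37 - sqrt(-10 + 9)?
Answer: 1700 + 170*I ≈ 1700.0 + 170.0*I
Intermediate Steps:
n = 37 - I (n = 37 - sqrt(-1) = 37 - I ≈ 37.0 - 1.0*I)
(-47 + n)*(-128 - 42) = (-47 + (37 - I))*(-128 - 42) = (-10 - I)*(-170) = 1700 + 170*I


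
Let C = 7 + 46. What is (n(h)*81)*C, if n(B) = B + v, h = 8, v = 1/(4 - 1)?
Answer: 35775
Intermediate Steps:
v = ⅓ (v = 1/3 = ⅓ ≈ 0.33333)
C = 53
n(B) = ⅓ + B (n(B) = B + ⅓ = ⅓ + B)
(n(h)*81)*C = ((⅓ + 8)*81)*53 = ((25/3)*81)*53 = 675*53 = 35775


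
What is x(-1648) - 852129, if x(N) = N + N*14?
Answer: -876849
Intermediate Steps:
x(N) = 15*N (x(N) = N + 14*N = 15*N)
x(-1648) - 852129 = 15*(-1648) - 852129 = -24720 - 852129 = -876849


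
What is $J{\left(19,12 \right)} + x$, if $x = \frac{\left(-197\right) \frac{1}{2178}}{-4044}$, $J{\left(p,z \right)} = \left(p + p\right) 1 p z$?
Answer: $\frac{76311056645}{8807832} \approx 8664.0$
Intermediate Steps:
$J{\left(p,z \right)} = 2 z p^{2}$ ($J{\left(p,z \right)} = 2 p p z = 2 z p^{2}$)
$x = \frac{197}{8807832}$ ($x = \left(-197\right) \frac{1}{2178} \left(- \frac{1}{4044}\right) = \left(- \frac{197}{2178}\right) \left(- \frac{1}{4044}\right) = \frac{197}{8807832} \approx 2.2366 \cdot 10^{-5}$)
$J{\left(19,12 \right)} + x = 2 \cdot 12 \cdot 19^{2} + \frac{197}{8807832} = 2 \cdot 12 \cdot 361 + \frac{197}{8807832} = 8664 + \frac{197}{8807832} = \frac{76311056645}{8807832}$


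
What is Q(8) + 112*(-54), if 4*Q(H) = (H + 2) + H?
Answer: -12087/2 ≈ -6043.5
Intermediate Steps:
Q(H) = 1/2 + H/2 (Q(H) = ((H + 2) + H)/4 = ((2 + H) + H)/4 = (2 + 2*H)/4 = 1/2 + H/2)
Q(8) + 112*(-54) = (1/2 + (1/2)*8) + 112*(-54) = (1/2 + 4) - 6048 = 9/2 - 6048 = -12087/2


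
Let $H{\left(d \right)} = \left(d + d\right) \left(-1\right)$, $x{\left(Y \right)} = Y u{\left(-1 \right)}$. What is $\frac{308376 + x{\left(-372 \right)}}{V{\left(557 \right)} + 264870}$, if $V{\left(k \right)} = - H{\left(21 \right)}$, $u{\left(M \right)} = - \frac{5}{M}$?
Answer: $\frac{25543}{22076} \approx 1.157$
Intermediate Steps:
$x{\left(Y \right)} = 5 Y$ ($x{\left(Y \right)} = Y \left(- \frac{5}{-1}\right) = Y \left(\left(-5\right) \left(-1\right)\right) = Y 5 = 5 Y$)
$H{\left(d \right)} = - 2 d$ ($H{\left(d \right)} = 2 d \left(-1\right) = - 2 d$)
$V{\left(k \right)} = 42$ ($V{\left(k \right)} = - \left(-2\right) 21 = \left(-1\right) \left(-42\right) = 42$)
$\frac{308376 + x{\left(-372 \right)}}{V{\left(557 \right)} + 264870} = \frac{308376 + 5 \left(-372\right)}{42 + 264870} = \frac{308376 - 1860}{264912} = 306516 \cdot \frac{1}{264912} = \frac{25543}{22076}$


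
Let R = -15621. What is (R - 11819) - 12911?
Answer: -40351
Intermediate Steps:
(R - 11819) - 12911 = (-15621 - 11819) - 12911 = -27440 - 12911 = -40351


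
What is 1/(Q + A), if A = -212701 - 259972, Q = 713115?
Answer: 1/240442 ≈ 4.1590e-6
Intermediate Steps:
A = -472673
1/(Q + A) = 1/(713115 - 472673) = 1/240442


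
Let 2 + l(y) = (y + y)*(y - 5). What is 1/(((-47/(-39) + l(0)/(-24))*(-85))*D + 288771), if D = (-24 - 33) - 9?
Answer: 26/7695981 ≈ 3.3784e-6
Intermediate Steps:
l(y) = -2 + 2*y*(-5 + y) (l(y) = -2 + (y + y)*(y - 5) = -2 + (2*y)*(-5 + y) = -2 + 2*y*(-5 + y))
D = -66 (D = -57 - 9 = -66)
1/(((-47/(-39) + l(0)/(-24))*(-85))*D + 288771) = 1/(((-47/(-39) + (-2 - 10*0 + 2*0**2)/(-24))*(-85))*(-66) + 288771) = 1/(((-47*(-1/39) + (-2 + 0 + 2*0)*(-1/24))*(-85))*(-66) + 288771) = 1/(((47/39 + (-2 + 0 + 0)*(-1/24))*(-85))*(-66) + 288771) = 1/(((47/39 - 2*(-1/24))*(-85))*(-66) + 288771) = 1/(((47/39 + 1/12)*(-85))*(-66) + 288771) = 1/(((67/52)*(-85))*(-66) + 288771) = 1/(-5695/52*(-66) + 288771) = 1/(187935/26 + 288771) = 1/(7695981/26) = 26/7695981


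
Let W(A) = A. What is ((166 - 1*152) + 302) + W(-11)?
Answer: 305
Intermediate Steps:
((166 - 1*152) + 302) + W(-11) = ((166 - 1*152) + 302) - 11 = ((166 - 152) + 302) - 11 = (14 + 302) - 11 = 316 - 11 = 305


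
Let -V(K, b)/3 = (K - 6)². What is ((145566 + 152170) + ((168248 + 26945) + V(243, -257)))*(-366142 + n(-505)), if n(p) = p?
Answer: -118948353034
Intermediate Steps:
V(K, b) = -3*(-6 + K)² (V(K, b) = -3*(K - 6)² = -3*(-6 + K)²)
((145566 + 152170) + ((168248 + 26945) + V(243, -257)))*(-366142 + n(-505)) = ((145566 + 152170) + ((168248 + 26945) - 3*(-6 + 243)²))*(-366142 - 505) = (297736 + (195193 - 3*237²))*(-366647) = (297736 + (195193 - 3*56169))*(-366647) = (297736 + (195193 - 168507))*(-366647) = (297736 + 26686)*(-366647) = 324422*(-366647) = -118948353034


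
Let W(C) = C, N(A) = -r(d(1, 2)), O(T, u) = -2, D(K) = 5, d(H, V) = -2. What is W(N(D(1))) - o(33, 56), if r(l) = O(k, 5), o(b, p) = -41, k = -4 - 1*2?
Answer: 43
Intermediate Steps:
k = -6 (k = -4 - 2 = -6)
r(l) = -2
N(A) = 2 (N(A) = -1*(-2) = 2)
W(N(D(1))) - o(33, 56) = 2 - 1*(-41) = 2 + 41 = 43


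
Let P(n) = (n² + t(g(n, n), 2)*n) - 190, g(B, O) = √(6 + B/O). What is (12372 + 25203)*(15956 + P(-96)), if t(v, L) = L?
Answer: 931484250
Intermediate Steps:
P(n) = -190 + n² + 2*n (P(n) = (n² + 2*n) - 190 = -190 + n² + 2*n)
(12372 + 25203)*(15956 + P(-96)) = (12372 + 25203)*(15956 + (-190 + (-96)² + 2*(-96))) = 37575*(15956 + (-190 + 9216 - 192)) = 37575*(15956 + 8834) = 37575*24790 = 931484250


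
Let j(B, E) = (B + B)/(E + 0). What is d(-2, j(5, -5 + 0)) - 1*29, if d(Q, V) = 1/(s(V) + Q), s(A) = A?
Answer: -117/4 ≈ -29.250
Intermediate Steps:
j(B, E) = 2*B/E (j(B, E) = (2*B)/E = 2*B/E)
d(Q, V) = 1/(Q + V) (d(Q, V) = 1/(V + Q) = 1/(Q + V))
d(-2, j(5, -5 + 0)) - 1*29 = 1/(-2 + 2*5/(-5 + 0)) - 1*29 = 1/(-2 + 2*5/(-5)) - 29 = 1/(-2 + 2*5*(-⅕)) - 29 = 1/(-2 - 2) - 29 = 1/(-4) - 29 = -¼ - 29 = -117/4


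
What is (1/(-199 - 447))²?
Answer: 1/417316 ≈ 2.3963e-6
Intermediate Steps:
(1/(-199 - 447))² = (1/(-646))² = (-1/646)² = 1/417316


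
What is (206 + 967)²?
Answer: 1375929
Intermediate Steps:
(206 + 967)² = 1173² = 1375929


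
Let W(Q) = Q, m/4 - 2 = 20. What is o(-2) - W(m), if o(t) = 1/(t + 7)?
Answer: -439/5 ≈ -87.800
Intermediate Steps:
m = 88 (m = 8 + 4*20 = 8 + 80 = 88)
o(t) = 1/(7 + t)
o(-2) - W(m) = 1/(7 - 2) - 1*88 = 1/5 - 88 = -439/5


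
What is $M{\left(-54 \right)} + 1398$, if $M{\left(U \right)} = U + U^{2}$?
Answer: $4260$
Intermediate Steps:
$M{\left(-54 \right)} + 1398 = - 54 \left(1 - 54\right) + 1398 = \left(-54\right) \left(-53\right) + 1398 = 2862 + 1398 = 4260$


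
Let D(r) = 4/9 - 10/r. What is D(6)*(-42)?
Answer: 154/3 ≈ 51.333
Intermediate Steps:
D(r) = 4/9 - 10/r (D(r) = 4*(1/9) - 10/r = 4/9 - 10/r)
D(6)*(-42) = (4/9 - 10/6)*(-42) = (4/9 - 10*1/6)*(-42) = (4/9 - 5/3)*(-42) = -11/9*(-42) = 154/3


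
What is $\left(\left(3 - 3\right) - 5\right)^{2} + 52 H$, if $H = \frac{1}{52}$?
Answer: $26$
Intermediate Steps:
$H = \frac{1}{52} \approx 0.019231$
$\left(\left(3 - 3\right) - 5\right)^{2} + 52 H = \left(\left(3 - 3\right) - 5\right)^{2} + 52 \cdot \frac{1}{52} = \left(0 - 5\right)^{2} + 1 = \left(-5\right)^{2} + 1 = 25 + 1 = 26$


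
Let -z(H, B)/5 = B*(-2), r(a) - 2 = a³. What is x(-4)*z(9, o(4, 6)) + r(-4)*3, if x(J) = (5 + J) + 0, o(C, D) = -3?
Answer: -216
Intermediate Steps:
r(a) = 2 + a³
x(J) = 5 + J
z(H, B) = 10*B (z(H, B) = -5*B*(-2) = -(-10)*B = 10*B)
x(-4)*z(9, o(4, 6)) + r(-4)*3 = (5 - 4)*(10*(-3)) + (2 + (-4)³)*3 = 1*(-30) + (2 - 64)*3 = -30 - 62*3 = -30 - 186 = -216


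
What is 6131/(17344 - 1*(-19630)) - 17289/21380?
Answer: -254081353/395252060 ≈ -0.64283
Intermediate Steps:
6131/(17344 - 1*(-19630)) - 17289/21380 = 6131/(17344 + 19630) - 17289*1/21380 = 6131/36974 - 17289/21380 = -254081353/395252060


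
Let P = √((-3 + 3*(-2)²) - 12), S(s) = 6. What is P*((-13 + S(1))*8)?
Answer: -56*I*√3 ≈ -96.995*I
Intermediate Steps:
P = I*√3 (P = √((-3 + 3*4) - 12) = √((-3 + 12) - 12) = √(9 - 12) = √(-3) = I*√3 ≈ 1.732*I)
P*((-13 + S(1))*8) = (I*√3)*((-13 + 6)*8) = (I*√3)*(-7*8) = (I*√3)*(-56) = -56*I*√3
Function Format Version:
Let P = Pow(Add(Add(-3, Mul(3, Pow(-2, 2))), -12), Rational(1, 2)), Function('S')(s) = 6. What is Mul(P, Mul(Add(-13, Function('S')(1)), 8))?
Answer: Mul(-56, I, Pow(3, Rational(1, 2))) ≈ Mul(-96.995, I)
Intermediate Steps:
P = Mul(I, Pow(3, Rational(1, 2))) (P = Pow(Add(Add(-3, Mul(3, 4)), -12), Rational(1, 2)) = Pow(Add(Add(-3, 12), -12), Rational(1, 2)) = Pow(Add(9, -12), Rational(1, 2)) = Pow(-3, Rational(1, 2)) = Mul(I, Pow(3, Rational(1, 2))) ≈ Mul(1.7320, I))
Mul(P, Mul(Add(-13, Function('S')(1)), 8)) = Mul(Mul(I, Pow(3, Rational(1, 2))), Mul(Add(-13, 6), 8)) = Mul(Mul(I, Pow(3, Rational(1, 2))), Mul(-7, 8)) = Mul(Mul(I, Pow(3, Rational(1, 2))), -56) = Mul(-56, I, Pow(3, Rational(1, 2)))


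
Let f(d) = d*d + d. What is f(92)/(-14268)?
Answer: -713/1189 ≈ -0.59966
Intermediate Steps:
f(d) = d + d**2 (f(d) = d**2 + d = d + d**2)
f(92)/(-14268) = (92*(1 + 92))/(-14268) = (92*93)*(-1/14268) = 8556*(-1/14268) = -713/1189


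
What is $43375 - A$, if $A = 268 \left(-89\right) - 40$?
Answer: $67267$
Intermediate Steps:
$A = -23892$ ($A = -23852 - 40 = -23892$)
$43375 - A = 43375 - -23892 = 43375 + 23892 = 67267$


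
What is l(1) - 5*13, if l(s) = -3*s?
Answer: -68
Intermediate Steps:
l(1) - 5*13 = -3*1 - 5*13 = -3 - 65 = -68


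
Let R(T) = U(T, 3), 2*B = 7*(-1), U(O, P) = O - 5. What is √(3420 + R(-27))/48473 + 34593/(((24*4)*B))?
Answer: -11531/112 + 22*√7/48473 ≈ -102.95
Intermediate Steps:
U(O, P) = -5 + O
B = -7/2 (B = (7*(-1))/2 = (½)*(-7) = -7/2 ≈ -3.5000)
R(T) = -5 + T
√(3420 + R(-27))/48473 + 34593/(((24*4)*B)) = √(3420 + (-5 - 27))/48473 + 34593/(((24*4)*(-7/2))) = √(3420 - 32)*(1/48473) + 34593/((96*(-7/2))) = √3388*(1/48473) + 34593/(-336) = (22*√7)*(1/48473) + 34593*(-1/336) = 22*√7/48473 - 11531/112 = -11531/112 + 22*√7/48473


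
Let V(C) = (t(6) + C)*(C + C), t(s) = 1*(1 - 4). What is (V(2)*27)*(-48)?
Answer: 5184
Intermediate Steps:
t(s) = -3 (t(s) = 1*(-3) = -3)
V(C) = 2*C*(-3 + C) (V(C) = (-3 + C)*(C + C) = (-3 + C)*(2*C) = 2*C*(-3 + C))
(V(2)*27)*(-48) = ((2*2*(-3 + 2))*27)*(-48) = ((2*2*(-1))*27)*(-48) = -4*27*(-48) = -108*(-48) = 5184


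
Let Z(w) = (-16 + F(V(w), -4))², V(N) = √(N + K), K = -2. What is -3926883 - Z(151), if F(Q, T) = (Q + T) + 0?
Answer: -3927432 + 40*√149 ≈ -3.9269e+6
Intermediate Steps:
V(N) = √(-2 + N) (V(N) = √(N - 2) = √(-2 + N))
F(Q, T) = Q + T
Z(w) = (-20 + √(-2 + w))² (Z(w) = (-16 + (√(-2 + w) - 4))² = (-16 + (-4 + √(-2 + w)))² = (-20 + √(-2 + w))²)
-3926883 - Z(151) = -3926883 - (-20 + √(-2 + 151))² = -3926883 - (-20 + √149)²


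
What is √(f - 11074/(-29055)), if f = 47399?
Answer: √40014226947045/29055 ≈ 217.71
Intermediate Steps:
√(f - 11074/(-29055)) = √(47399 - 11074/(-29055)) = √(47399 - 11074*(-1/29055)) = √(47399 + 11074/29055) = √(1377189019/29055) = √40014226947045/29055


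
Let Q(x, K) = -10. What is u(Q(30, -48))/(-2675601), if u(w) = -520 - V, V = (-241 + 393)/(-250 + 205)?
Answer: 23248/120402045 ≈ 0.00019309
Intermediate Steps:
V = -152/45 (V = 152/(-45) = 152*(-1/45) = -152/45 ≈ -3.3778)
u(w) = -23248/45 (u(w) = -520 - 1*(-152/45) = -520 + 152/45 = -23248/45)
u(Q(30, -48))/(-2675601) = -23248/45/(-2675601) = -23248/45*(-1/2675601) = 23248/120402045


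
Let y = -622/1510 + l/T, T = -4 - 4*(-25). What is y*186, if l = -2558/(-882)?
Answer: -378226381/5327280 ≈ -70.998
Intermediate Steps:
T = 96 (T = -4 + 100 = 96)
l = 1279/441 (l = -2558*(-1/882) = 1279/441 ≈ 2.9002)
y = -12200851/31963680 (y = -622/1510 + (1279/441)/96 = -622*1/1510 + (1279/441)*(1/96) = -311/755 + 1279/42336 = -12200851/31963680 ≈ -0.38171)
y*186 = -12200851/31963680*186 = -378226381/5327280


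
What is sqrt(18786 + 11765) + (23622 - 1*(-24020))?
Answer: 47642 + sqrt(30551) ≈ 47817.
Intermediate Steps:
sqrt(18786 + 11765) + (23622 - 1*(-24020)) = sqrt(30551) + (23622 + 24020) = sqrt(30551) + 47642 = 47642 + sqrt(30551)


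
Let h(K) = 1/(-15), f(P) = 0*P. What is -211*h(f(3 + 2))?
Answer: 211/15 ≈ 14.067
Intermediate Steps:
f(P) = 0
h(K) = -1/15
-211*h(f(3 + 2)) = -211*(-1/15) = 211/15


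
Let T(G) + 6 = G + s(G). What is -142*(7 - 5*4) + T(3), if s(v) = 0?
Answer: 1843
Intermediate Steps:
T(G) = -6 + G (T(G) = -6 + (G + 0) = -6 + G)
-142*(7 - 5*4) + T(3) = -142*(7 - 5*4) + (-6 + 3) = -142*(7 - 20) - 3 = -142*(-13) - 3 = 1846 - 3 = 1843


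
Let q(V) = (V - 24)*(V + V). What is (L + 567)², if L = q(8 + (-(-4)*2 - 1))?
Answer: 88209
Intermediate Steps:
q(V) = 2*V*(-24 + V) (q(V) = (-24 + V)*(2*V) = 2*V*(-24 + V))
L = -270 (L = 2*(8 + (-(-4)*2 - 1))*(-24 + (8 + (-(-4)*2 - 1))) = 2*(8 + (-4*(-2) - 1))*(-24 + (8 + (-4*(-2) - 1))) = 2*(8 + (8 - 1))*(-24 + (8 + (8 - 1))) = 2*(8 + 7)*(-24 + (8 + 7)) = 2*15*(-24 + 15) = 2*15*(-9) = -270)
(L + 567)² = (-270 + 567)² = 297² = 88209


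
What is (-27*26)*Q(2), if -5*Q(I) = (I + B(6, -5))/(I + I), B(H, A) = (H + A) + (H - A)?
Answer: 2457/5 ≈ 491.40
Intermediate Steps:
B(H, A) = 2*H (B(H, A) = (A + H) + (H - A) = 2*H)
Q(I) = -(12 + I)/(10*I) (Q(I) = -(I + 2*6)/(5*(I + I)) = -(I + 12)/(5*(2*I)) = -(12 + I)*1/(2*I)/5 = -(12 + I)/(10*I))
(-27*26)*Q(2) = (-27*26)*((⅒)*(-12 - 1*2)/2) = -351*(-12 - 2)/(5*2) = -351*(-14)/(5*2) = -702*(-7/10) = 2457/5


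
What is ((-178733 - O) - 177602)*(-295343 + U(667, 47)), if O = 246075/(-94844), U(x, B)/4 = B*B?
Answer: 9682787897457155/94844 ≈ 1.0209e+11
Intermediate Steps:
U(x, B) = 4*B² (U(x, B) = 4*(B*B) = 4*B²)
O = -246075/94844 (O = 246075*(-1/94844) = -246075/94844 ≈ -2.5945)
((-178733 - O) - 177602)*(-295343 + U(667, 47)) = ((-178733 - 1*(-246075/94844)) - 177602)*(-295343 + 4*47²) = ((-178733 + 246075/94844) - 177602)*(-295343 + 4*2209) = (-16951506577/94844 - 177602)*(-295343 + 8836) = -33795990665/94844*(-286507) = 9682787897457155/94844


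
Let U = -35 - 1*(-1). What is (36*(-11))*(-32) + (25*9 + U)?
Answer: 12863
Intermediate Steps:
U = -34 (U = -35 + 1 = -34)
(36*(-11))*(-32) + (25*9 + U) = (36*(-11))*(-32) + (25*9 - 34) = -396*(-32) + (225 - 34) = 12672 + 191 = 12863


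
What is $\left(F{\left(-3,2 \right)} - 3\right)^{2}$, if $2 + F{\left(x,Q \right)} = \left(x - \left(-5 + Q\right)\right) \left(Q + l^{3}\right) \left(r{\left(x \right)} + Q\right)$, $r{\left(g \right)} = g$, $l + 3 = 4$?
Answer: $25$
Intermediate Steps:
$l = 1$ ($l = -3 + 4 = 1$)
$F{\left(x,Q \right)} = -2 + \left(1 + Q\right) \left(Q + x\right) \left(5 + x - Q\right)$ ($F{\left(x,Q \right)} = -2 + \left(x - \left(-5 + Q\right)\right) \left(Q + 1^{3}\right) \left(x + Q\right) = -2 + \left(5 + x - Q\right) \left(Q + 1\right) \left(Q + x\right) = -2 + \left(5 + x - Q\right) \left(1 + Q\right) \left(Q + x\right) = -2 + \left(1 + Q\right) \left(5 + x - Q\right) \left(Q + x\right) = -2 + \left(1 + Q\right) \left(Q + x\right) \left(5 + x - Q\right)$)
$\left(F{\left(-3,2 \right)} - 3\right)^{2} = \left(\left(-2 + \left(-3\right)^{2} - 2^{3} + 4 \cdot 2^{2} + 5 \cdot 2 + 5 \left(-3\right) + 2 \left(-3\right)^{2} + 5 \cdot 2 \left(-3\right)\right) - 3\right)^{2} = \left(\left(-2 + 9 - 8 + 4 \cdot 4 + 10 - 15 + 2 \cdot 9 - 30\right) - 3\right)^{2} = \left(\left(-2 + 9 - 8 + 16 + 10 - 15 + 18 - 30\right) - 3\right)^{2} = \left(-2 - 3\right)^{2} = \left(-5\right)^{2} = 25$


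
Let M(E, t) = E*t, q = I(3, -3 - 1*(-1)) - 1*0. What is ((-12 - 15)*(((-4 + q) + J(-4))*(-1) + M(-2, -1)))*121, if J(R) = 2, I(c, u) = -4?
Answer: -26136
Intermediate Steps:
q = -4 (q = -4 - 1*0 = -4 + 0 = -4)
((-12 - 15)*(((-4 + q) + J(-4))*(-1) + M(-2, -1)))*121 = ((-12 - 15)*(((-4 - 4) + 2)*(-1) - 2*(-1)))*121 = -27*((-8 + 2)*(-1) + 2)*121 = -27*(-6*(-1) + 2)*121 = -27*(6 + 2)*121 = -27*8*121 = -216*121 = -26136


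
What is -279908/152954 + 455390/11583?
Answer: 2554290296/68141007 ≈ 37.485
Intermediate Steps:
-279908/152954 + 455390/11583 = -279908*1/152954 + 455390*(1/11583) = -139954/76477 + 35030/891 = 2554290296/68141007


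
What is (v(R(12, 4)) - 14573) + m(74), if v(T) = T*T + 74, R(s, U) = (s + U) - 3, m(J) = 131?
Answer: -14199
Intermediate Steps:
R(s, U) = -3 + U + s (R(s, U) = (U + s) - 3 = -3 + U + s)
v(T) = 74 + T**2 (v(T) = T**2 + 74 = 74 + T**2)
(v(R(12, 4)) - 14573) + m(74) = ((74 + (-3 + 4 + 12)**2) - 14573) + 131 = ((74 + 13**2) - 14573) + 131 = ((74 + 169) - 14573) + 131 = (243 - 14573) + 131 = -14330 + 131 = -14199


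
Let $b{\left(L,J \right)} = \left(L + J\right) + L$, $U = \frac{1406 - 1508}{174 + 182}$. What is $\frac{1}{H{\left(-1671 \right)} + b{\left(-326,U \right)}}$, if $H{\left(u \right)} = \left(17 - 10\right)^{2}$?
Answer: $- \frac{178}{107385} \approx -0.0016576$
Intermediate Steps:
$H{\left(u \right)} = 49$ ($H{\left(u \right)} = 7^{2} = 49$)
$U = - \frac{51}{178}$ ($U = - \frac{102}{356} = \left(-102\right) \frac{1}{356} = - \frac{51}{178} \approx -0.28652$)
$b{\left(L,J \right)} = J + 2 L$ ($b{\left(L,J \right)} = \left(J + L\right) + L = J + 2 L$)
$\frac{1}{H{\left(-1671 \right)} + b{\left(-326,U \right)}} = \frac{1}{49 + \left(- \frac{51}{178} + 2 \left(-326\right)\right)} = \frac{1}{49 - \frac{116107}{178}} = \frac{1}{- \frac{107385}{178}} = - \frac{178}{107385}$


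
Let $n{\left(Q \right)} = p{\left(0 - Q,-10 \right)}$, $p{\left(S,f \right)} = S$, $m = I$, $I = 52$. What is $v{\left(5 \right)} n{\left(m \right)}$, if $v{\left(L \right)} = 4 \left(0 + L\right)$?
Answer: $-1040$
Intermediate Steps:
$v{\left(L \right)} = 4 L$
$m = 52$
$n{\left(Q \right)} = - Q$ ($n{\left(Q \right)} = 0 - Q = - Q$)
$v{\left(5 \right)} n{\left(m \right)} = 4 \cdot 5 \left(\left(-1\right) 52\right) = 20 \left(-52\right) = -1040$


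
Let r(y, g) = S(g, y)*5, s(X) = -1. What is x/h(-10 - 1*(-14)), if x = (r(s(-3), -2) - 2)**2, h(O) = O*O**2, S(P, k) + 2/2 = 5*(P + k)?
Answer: 1681/16 ≈ 105.06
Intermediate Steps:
S(P, k) = -1 + 5*P + 5*k (S(P, k) = -1 + 5*(P + k) = -1 + (5*P + 5*k) = -1 + 5*P + 5*k)
r(y, g) = -5 + 25*g + 25*y (r(y, g) = (-1 + 5*g + 5*y)*5 = -5 + 25*g + 25*y)
h(O) = O**3
x = 6724 (x = ((-5 + 25*(-2) + 25*(-1)) - 2)**2 = ((-5 - 50 - 25) - 2)**2 = (-80 - 2)**2 = (-82)**2 = 6724)
x/h(-10 - 1*(-14)) = 6724/((-10 - 1*(-14))**3) = 6724/((-10 + 14)**3) = 6724/(4**3) = 6724/64 = 6724*(1/64) = 1681/16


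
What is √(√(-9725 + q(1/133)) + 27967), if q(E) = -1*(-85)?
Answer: √(27967 + 2*I*√2410) ≈ 167.23 + 0.2935*I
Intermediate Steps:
q(E) = 85
√(√(-9725 + q(1/133)) + 27967) = √(√(-9725 + 85) + 27967) = √(√(-9640) + 27967) = √(2*I*√2410 + 27967) = √(27967 + 2*I*√2410)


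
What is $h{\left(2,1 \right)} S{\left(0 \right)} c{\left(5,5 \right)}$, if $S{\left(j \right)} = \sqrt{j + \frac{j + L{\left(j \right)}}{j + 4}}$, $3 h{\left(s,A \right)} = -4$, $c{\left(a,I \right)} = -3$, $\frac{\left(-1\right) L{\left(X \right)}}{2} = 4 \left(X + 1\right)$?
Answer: $4 i \sqrt{2} \approx 5.6569 i$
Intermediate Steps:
$L{\left(X \right)} = -8 - 8 X$ ($L{\left(X \right)} = - 2 \cdot 4 \left(X + 1\right) = - 2 \cdot 4 \left(1 + X\right) = - 2 \left(4 + 4 X\right) = -8 - 8 X$)
$h{\left(s,A \right)} = - \frac{4}{3}$ ($h{\left(s,A \right)} = \frac{1}{3} \left(-4\right) = - \frac{4}{3}$)
$S{\left(j \right)} = \sqrt{j + \frac{-8 - 7 j}{4 + j}}$ ($S{\left(j \right)} = \sqrt{j + \frac{j - \left(8 + 8 j\right)}{j + 4}} = \sqrt{j + \frac{-8 - 7 j}{4 + j}}$)
$h{\left(2,1 \right)} S{\left(0 \right)} c{\left(5,5 \right)} = - \frac{4 \sqrt{\frac{-8 + 0^{2} - 0}{4 + 0}}}{3} \left(-3\right) = - \frac{4 \sqrt{\frac{-8 + 0 + 0}{4}}}{3} \left(-3\right) = - \frac{4 \sqrt{\frac{1}{4} \left(-8\right)}}{3} \left(-3\right) = - \frac{4 \sqrt{-2}}{3} \left(-3\right) = - \frac{4 i \sqrt{2}}{3} \left(-3\right) = 4 i \sqrt{2}$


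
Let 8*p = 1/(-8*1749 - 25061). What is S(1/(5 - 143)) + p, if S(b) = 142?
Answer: 44364207/312424 ≈ 142.00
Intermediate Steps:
p = -1/312424 (p = 1/(8*(-8*1749 - 25061)) = 1/(8*(-13992 - 25061)) = (⅛)/(-39053) = (⅛)*(-1/39053) = -1/312424 ≈ -3.2008e-6)
S(1/(5 - 143)) + p = 142 - 1/312424 = 44364207/312424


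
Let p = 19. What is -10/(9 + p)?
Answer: -5/14 ≈ -0.35714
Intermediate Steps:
-10/(9 + p) = -10/(9 + 19) = -10/28 = -10*1/28 = -5/14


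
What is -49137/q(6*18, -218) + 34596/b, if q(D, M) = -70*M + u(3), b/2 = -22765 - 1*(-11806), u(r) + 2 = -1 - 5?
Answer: -89146831/18571852 ≈ -4.8001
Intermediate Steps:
u(r) = -8 (u(r) = -2 + (-1 - 5) = -2 - 6 = -8)
b = -21918 (b = 2*(-22765 - 1*(-11806)) = 2*(-22765 + 11806) = 2*(-10959) = -21918)
q(D, M) = -8 - 70*M (q(D, M) = -70*M - 8 = -8 - 70*M)
-49137/q(6*18, -218) + 34596/b = -49137/(-8 - 70*(-218)) + 34596/(-21918) = -49137/(-8 + 15260) + 34596*(-1/21918) = -49137/15252 - 5766/3653 = -49137*1/15252 - 5766/3653 = -16379/5084 - 5766/3653 = -89146831/18571852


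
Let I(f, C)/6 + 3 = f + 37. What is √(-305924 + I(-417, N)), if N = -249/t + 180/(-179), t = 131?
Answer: I*√308222 ≈ 555.18*I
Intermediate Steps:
N = -68151/23449 (N = -249/131 + 180/(-179) = -249*1/131 + 180*(-1/179) = -249/131 - 180/179 = -68151/23449 ≈ -2.9063)
I(f, C) = 204 + 6*f (I(f, C) = -18 + 6*(f + 37) = -18 + 6*(37 + f) = -18 + (222 + 6*f) = 204 + 6*f)
√(-305924 + I(-417, N)) = √(-305924 + (204 + 6*(-417))) = √(-305924 + (204 - 2502)) = √(-305924 - 2298) = √(-308222) = I*√308222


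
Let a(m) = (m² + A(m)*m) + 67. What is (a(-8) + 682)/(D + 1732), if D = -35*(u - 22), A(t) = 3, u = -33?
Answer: 263/1219 ≈ 0.21575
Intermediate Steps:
D = 1925 (D = -35*(-33 - 22) = -35*(-55) = 1925)
a(m) = 67 + m² + 3*m (a(m) = (m² + 3*m) + 67 = 67 + m² + 3*m)
(a(-8) + 682)/(D + 1732) = ((67 + (-8)² + 3*(-8)) + 682)/(1925 + 1732) = ((67 + 64 - 24) + 682)/3657 = (107 + 682)*(1/3657) = 789*(1/3657) = 263/1219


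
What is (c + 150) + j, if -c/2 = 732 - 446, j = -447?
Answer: -869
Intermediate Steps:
c = -572 (c = -2*(732 - 446) = -2*286 = -572)
(c + 150) + j = (-572 + 150) - 447 = -422 - 447 = -869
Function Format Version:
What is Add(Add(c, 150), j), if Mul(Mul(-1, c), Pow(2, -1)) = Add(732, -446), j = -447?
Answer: -869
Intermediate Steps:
c = -572 (c = Mul(-2, Add(732, -446)) = Mul(-2, 286) = -572)
Add(Add(c, 150), j) = Add(Add(-572, 150), -447) = Add(-422, -447) = -869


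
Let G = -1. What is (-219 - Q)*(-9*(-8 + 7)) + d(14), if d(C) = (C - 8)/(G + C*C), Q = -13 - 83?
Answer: -71953/65 ≈ -1107.0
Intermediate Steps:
Q = -96
d(C) = (-8 + C)/(-1 + C²) (d(C) = (C - 8)/(-1 + C*C) = (-8 + C)/(-1 + C²))
(-219 - Q)*(-9*(-8 + 7)) + d(14) = (-219 - 1*(-96))*(-9*(-8 + 7)) + (-8 + 14)/(-1 + 14²) = (-219 + 96)*(-9*(-1)) + 6/(-1 + 196) = -123*9 + 6/195 = -1107 + (1/195)*6 = -1107 + 2/65 = -71953/65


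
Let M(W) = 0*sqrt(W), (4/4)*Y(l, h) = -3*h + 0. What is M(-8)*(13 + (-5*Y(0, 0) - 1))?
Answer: 0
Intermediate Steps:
Y(l, h) = -3*h (Y(l, h) = -3*h + 0 = -3*h)
M(W) = 0
M(-8)*(13 + (-5*Y(0, 0) - 1)) = 0*(13 + (-(-15)*0 - 1)) = 0*(13 + (-5*0 - 1)) = 0*(13 + (0 - 1)) = 0*(13 - 1) = 0*12 = 0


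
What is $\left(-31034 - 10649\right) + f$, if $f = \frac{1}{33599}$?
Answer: $- \frac{1400507116}{33599} \approx -41683.0$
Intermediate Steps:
$f = \frac{1}{33599} \approx 2.9763 \cdot 10^{-5}$
$\left(-31034 - 10649\right) + f = \left(-31034 - 10649\right) + \frac{1}{33599} = -41683 + \frac{1}{33599} = - \frac{1400507116}{33599}$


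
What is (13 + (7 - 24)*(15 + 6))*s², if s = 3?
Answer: -3096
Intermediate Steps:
(13 + (7 - 24)*(15 + 6))*s² = (13 + (7 - 24)*(15 + 6))*3² = (13 - 17*21)*9 = (13 - 357)*9 = -344*9 = -3096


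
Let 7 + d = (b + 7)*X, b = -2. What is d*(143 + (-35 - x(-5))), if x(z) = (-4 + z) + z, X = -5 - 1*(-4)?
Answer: -1464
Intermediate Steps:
X = -1 (X = -5 + 4 = -1)
x(z) = -4 + 2*z
d = -12 (d = -7 + (-2 + 7)*(-1) = -7 + 5*(-1) = -7 - 5 = -12)
d*(143 + (-35 - x(-5))) = -12*(143 + (-35 - (-4 + 2*(-5)))) = -12*(143 + (-35 - (-4 - 10))) = -12*(143 + (-35 - 1*(-14))) = -12*(143 + (-35 + 14)) = -12*(143 - 21) = -12*122 = -1464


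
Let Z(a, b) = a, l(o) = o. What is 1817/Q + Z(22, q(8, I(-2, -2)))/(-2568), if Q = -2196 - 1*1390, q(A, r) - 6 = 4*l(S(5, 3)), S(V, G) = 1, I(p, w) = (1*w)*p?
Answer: -1186237/2302212 ≈ -0.51526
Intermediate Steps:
I(p, w) = p*w (I(p, w) = w*p = p*w)
q(A, r) = 10 (q(A, r) = 6 + 4*1 = 6 + 4 = 10)
Q = -3586 (Q = -2196 - 1390 = -3586)
1817/Q + Z(22, q(8, I(-2, -2)))/(-2568) = 1817/(-3586) + 22/(-2568) = 1817*(-1/3586) + 22*(-1/2568) = -1817/3586 - 11/1284 = -1186237/2302212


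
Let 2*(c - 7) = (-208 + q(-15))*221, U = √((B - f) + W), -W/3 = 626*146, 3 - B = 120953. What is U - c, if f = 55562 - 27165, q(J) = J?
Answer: 49269/2 + I*√423535 ≈ 24635.0 + 650.8*I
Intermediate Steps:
B = -120950 (B = 3 - 1*120953 = 3 - 120953 = -120950)
f = 28397
W = -274188 (W = -1878*146 = -3*91396 = -274188)
U = I*√423535 (U = √((-120950 - 1*28397) - 274188) = √((-120950 - 28397) - 274188) = √(-149347 - 274188) = √(-423535) = I*√423535 ≈ 650.8*I)
c = -49269/2 (c = 7 + ((-208 - 15)*221)/2 = 7 + (-223*221)/2 = 7 + (½)*(-49283) = 7 - 49283/2 = -49269/2 ≈ -24635.)
U - c = I*√423535 - 1*(-49269/2) = I*√423535 + 49269/2 = 49269/2 + I*√423535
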